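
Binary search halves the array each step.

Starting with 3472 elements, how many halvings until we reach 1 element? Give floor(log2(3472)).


3472 / 2 = 1736
1736 / 2 = 868
868 / 2 = 434
434 / 2 = 217
217 / 2 = 108
108 / 2 = 54
54 / 2 = 27
27 / 2 = 13
13 / 2 = 6
6 / 2 = 3
3 / 2 = 1
Reached 1 after 11 halvings

11


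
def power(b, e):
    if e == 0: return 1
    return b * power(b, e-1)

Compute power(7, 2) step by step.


power(7, 2)
= 7 * power(7, 1)
= 7 * 7 * power(7, 0)
= 7 * 7 * 1
= 49

49


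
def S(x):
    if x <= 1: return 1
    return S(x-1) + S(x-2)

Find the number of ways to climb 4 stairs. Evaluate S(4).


Building up from base cases:
S(0) = 1
S(1) = 1
S(2) = S(1) + S(0) = 1 + 1 = 2
S(3) = S(2) + S(1) = 2 + 1 = 3
S(4) = S(3) + S(2) = 3 + 2 = 5

5


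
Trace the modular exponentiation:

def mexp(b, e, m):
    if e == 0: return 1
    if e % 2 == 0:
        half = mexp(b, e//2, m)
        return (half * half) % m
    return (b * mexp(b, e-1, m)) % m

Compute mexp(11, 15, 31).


mexp(11, 15, 31): e is odd, compute mexp(11, 14, 31)
  mexp(11, 14, 31): e is even, compute mexp(11, 7, 31)
    mexp(11, 7, 31): e is odd, compute mexp(11, 6, 31)
      mexp(11, 6, 31): e is even, compute mexp(11, 3, 31)
        mexp(11, 3, 31): e is odd, compute mexp(11, 2, 31)
          mexp(11, 2, 31): e is even, compute mexp(11, 1, 31)
          mexp(11, 1, 31): e is odd, compute mexp(11, 0, 31)
          mexp(11, 0, 31) = 1
          (11 * 1) % 31 = 11
          half=11, (11*11) % 31 = 28
        (11 * 28) % 31 = 29
      half=29, (29*29) % 31 = 4
    (11 * 4) % 31 = 13
  half=13, (13*13) % 31 = 14
(11 * 14) % 31 = 30

30


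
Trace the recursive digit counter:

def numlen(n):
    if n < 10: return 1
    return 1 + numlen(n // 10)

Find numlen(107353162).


numlen(107353162) = 1 + numlen(10735316)
numlen(10735316) = 1 + numlen(1073531)
numlen(1073531) = 1 + numlen(107353)
numlen(107353) = 1 + numlen(10735)
numlen(10735) = 1 + numlen(1073)
numlen(1073) = 1 + numlen(107)
numlen(107) = 1 + numlen(10)
numlen(10) = 1 + numlen(1)
numlen(1) = 1  (base case: 1 < 10)
Unwinding: 1 + 1 + 1 + 1 + 1 + 1 + 1 + 1 + 1 = 9

9


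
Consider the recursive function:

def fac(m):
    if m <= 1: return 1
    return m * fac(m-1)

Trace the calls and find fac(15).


fac(15)
= 15 * fac(14)
= 15 * 14 * fac(13)
= 15 * 14 * 13 * fac(12)
= 15 * 14 * 13 * 12 * fac(11)
= 15 * 14 * 13 * 12 * 11 * fac(10)
= 15 * 14 * 13 * 12 * 11 * 10 * fac(9)
= 15 * 14 * 13 * 12 * 11 * 10 * 9 * fac(8)
= 15 * 14 * 13 * 12 * 11 * 10 * 9 * 8 * fac(7)
= 15 * 14 * 13 * 12 * 11 * 10 * 9 * 8 * 7 * fac(6)
= 15 * 14 * 13 * 12 * 11 * 10 * 9 * 8 * 7 * 6 * fac(5)
= 15 * 14 * 13 * 12 * 11 * 10 * 9 * 8 * 7 * 6 * 5 * fac(4)
= 15 * 14 * 13 * 12 * 11 * 10 * 9 * 8 * 7 * 6 * 5 * 4 * fac(3)
= 15 * 14 * 13 * 12 * 11 * 10 * 9 * 8 * 7 * 6 * 5 * 4 * 3 * fac(2)
= 15 * 14 * 13 * 12 * 11 * 10 * 9 * 8 * 7 * 6 * 5 * 4 * 3 * 2 * fac(1)
= 15 * 14 * 13 * 12 * 11 * 10 * 9 * 8 * 7 * 6 * 5 * 4 * 3 * 2 * 1
= 1307674368000

1307674368000


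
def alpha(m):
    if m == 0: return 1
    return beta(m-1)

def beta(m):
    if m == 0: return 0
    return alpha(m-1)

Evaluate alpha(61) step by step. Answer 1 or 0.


alpha(61) = beta(60)
beta(60) = alpha(59)
alpha(59) = beta(58)
beta(58) = alpha(57)
alpha(57) = beta(56)
beta(56) = alpha(55)
alpha(55) = beta(54)
beta(54) = alpha(53)
alpha(53) = beta(52)
beta(52) = alpha(51)
alpha(51) = beta(50)
beta(50) = alpha(49)
alpha(49) = beta(48)
beta(48) = alpha(47)
alpha(47) = beta(46)
beta(46) = alpha(45)
alpha(45) = beta(44)
beta(44) = alpha(43)
alpha(43) = beta(42)
beta(42) = alpha(41)
alpha(41) = beta(40)
beta(40) = alpha(39)
alpha(39) = beta(38)
beta(38) = alpha(37)
alpha(37) = beta(36)
beta(36) = alpha(35)
alpha(35) = beta(34)
beta(34) = alpha(33)
alpha(33) = beta(32)
beta(32) = alpha(31)
alpha(31) = beta(30)
beta(30) = alpha(29)
alpha(29) = beta(28)
beta(28) = alpha(27)
alpha(27) = beta(26)
beta(26) = alpha(25)
alpha(25) = beta(24)
beta(24) = alpha(23)
alpha(23) = beta(22)
beta(22) = alpha(21)
alpha(21) = beta(20)
beta(20) = alpha(19)
alpha(19) = beta(18)
beta(18) = alpha(17)
alpha(17) = beta(16)
beta(16) = alpha(15)
alpha(15) = beta(14)
beta(14) = alpha(13)
alpha(13) = beta(12)
beta(12) = alpha(11)
alpha(11) = beta(10)
beta(10) = alpha(9)
alpha(9) = beta(8)
beta(8) = alpha(7)
alpha(7) = beta(6)
beta(6) = alpha(5)
alpha(5) = beta(4)
beta(4) = alpha(3)
alpha(3) = beta(2)
beta(2) = alpha(1)
alpha(1) = beta(0)
beta(0) = 0  (base case)
Result: 0

0


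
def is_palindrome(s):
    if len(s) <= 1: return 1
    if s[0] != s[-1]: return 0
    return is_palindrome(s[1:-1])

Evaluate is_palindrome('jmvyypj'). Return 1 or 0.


is_palindrome('jmvyypj'): s[0]='j' == s[-1]='j' -> check is_palindrome('mvyyp')
is_palindrome('mvyyp'): s[0]='m' != s[-1]='p' -> return 0
Result: 0 (not a palindrome)

0


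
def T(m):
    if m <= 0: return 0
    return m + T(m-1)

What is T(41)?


T(41)
= 41 + 40 + 39 + 38 + 37 + 36 + 35 + 34 + 33 + 32 + 31 + 30 + 29 + 28 + 27 + 26 + 25 + 24 + 23 + 22 + 21 + 20 + 19 + 18 + 17 + 16 + 15 + 14 + 13 + 12 + 11 + 10 + 9 + 8 + 7 + 6 + 5 + 4 + 3 + 2 + 1 + T(0)
= 41 + 40 + 39 + 38 + 37 + 36 + 35 + 34 + 33 + 32 + 31 + 30 + 29 + 28 + 27 + 26 + 25 + 24 + 23 + 22 + 21 + 20 + 19 + 18 + 17 + 16 + 15 + 14 + 13 + 12 + 11 + 10 + 9 + 8 + 7 + 6 + 5 + 4 + 3 + 2 + 1 + 0
= 861

861


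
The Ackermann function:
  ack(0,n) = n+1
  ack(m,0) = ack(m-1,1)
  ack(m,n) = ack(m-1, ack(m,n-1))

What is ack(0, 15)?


ack(0, 15) = 16
Result: ack(0, 15) = 16

16


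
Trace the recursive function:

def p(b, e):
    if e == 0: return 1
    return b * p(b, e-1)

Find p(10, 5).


p(10, 5)
= 10 * p(10, 4)
= 10 * 10 * p(10, 3)
= 10 * 10 * 10 * p(10, 2)
= 10 * 10 * 10 * 10 * p(10, 1)
= 10 * 10 * 10 * 10 * 10 * p(10, 0)
= 10 * 10 * 10 * 10 * 10 * 1
= 100000

100000


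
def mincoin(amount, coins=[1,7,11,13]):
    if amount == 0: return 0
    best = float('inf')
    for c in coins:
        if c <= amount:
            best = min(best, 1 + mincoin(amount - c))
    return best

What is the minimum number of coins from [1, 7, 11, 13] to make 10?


Building up with DP:
mincoin(0) = 0
mincoin(1) = min(1+mincoin(0)=1+0=1) = 1
mincoin(2) = min(1+mincoin(1)=1+1=2) = 2
mincoin(3) = min(1+mincoin(2)=1+2=3) = 3
mincoin(4) = min(1+mincoin(3)=1+3=4) = 4
mincoin(5) = min(1+mincoin(4)=1+4=5) = 5
mincoin(6) = min(1+mincoin(5)=1+5=6) = 6
mincoin(7) = min(1+mincoin(6)=1+6=7, 1+mincoin(0)=1+0=1) = 1
mincoin(8) = min(1+mincoin(7)=1+1=2, 1+mincoin(1)=1+1=2) = 2
mincoin(9) = min(1+mincoin(8)=1+2=3, 1+mincoin(2)=1+2=3) = 3
mincoin(10) = min(1+mincoin(9)=1+3=4, 1+mincoin(3)=1+3=4) = 4

4


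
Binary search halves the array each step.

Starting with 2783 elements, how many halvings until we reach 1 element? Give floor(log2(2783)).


2783 / 2 = 1391
1391 / 2 = 695
695 / 2 = 347
347 / 2 = 173
173 / 2 = 86
86 / 2 = 43
43 / 2 = 21
21 / 2 = 10
10 / 2 = 5
5 / 2 = 2
2 / 2 = 1
Reached 1 after 11 halvings

11


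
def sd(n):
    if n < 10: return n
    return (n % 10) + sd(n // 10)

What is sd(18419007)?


sd(18419007) = 7 + sd(1841900)
sd(1841900) = 0 + sd(184190)
sd(184190) = 0 + sd(18419)
sd(18419) = 9 + sd(1841)
sd(1841) = 1 + sd(184)
sd(184) = 4 + sd(18)
sd(18) = 8 + sd(1)
sd(1) = 1  (base case)
Total: 7 + 0 + 0 + 9 + 1 + 4 + 8 + 1 = 30

30


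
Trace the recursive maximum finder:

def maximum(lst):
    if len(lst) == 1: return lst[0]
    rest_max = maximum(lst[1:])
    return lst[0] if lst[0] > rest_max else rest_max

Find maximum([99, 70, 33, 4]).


maximum([99, 70, 33, 4]): compare 99 with maximum([70, 33, 4])
maximum([70, 33, 4]): compare 70 with maximum([33, 4])
maximum([33, 4]): compare 33 with maximum([4])
maximum([4]) = 4  (base case)
Compare 33 with 4 -> 33
Compare 70 with 33 -> 70
Compare 99 with 70 -> 99

99


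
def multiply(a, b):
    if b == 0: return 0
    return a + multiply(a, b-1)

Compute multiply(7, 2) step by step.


multiply(7, 2) = 7 + multiply(7, 1)
multiply(7, 1) = 7 + multiply(7, 0)
multiply(7, 0) = 0  (base case)
Total: 7 + 7 + 0 = 14

14


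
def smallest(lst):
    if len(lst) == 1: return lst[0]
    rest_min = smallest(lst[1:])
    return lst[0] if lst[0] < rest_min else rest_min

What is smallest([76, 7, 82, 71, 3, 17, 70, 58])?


smallest([76, 7, 82, 71, 3, 17, 70, 58]): compare 76 with smallest([7, 82, 71, 3, 17, 70, 58])
smallest([7, 82, 71, 3, 17, 70, 58]): compare 7 with smallest([82, 71, 3, 17, 70, 58])
smallest([82, 71, 3, 17, 70, 58]): compare 82 with smallest([71, 3, 17, 70, 58])
smallest([71, 3, 17, 70, 58]): compare 71 with smallest([3, 17, 70, 58])
smallest([3, 17, 70, 58]): compare 3 with smallest([17, 70, 58])
smallest([17, 70, 58]): compare 17 with smallest([70, 58])
smallest([70, 58]): compare 70 with smallest([58])
smallest([58]) = 58  (base case)
Compare 70 with 58 -> 58
Compare 17 with 58 -> 17
Compare 3 with 17 -> 3
Compare 71 with 3 -> 3
Compare 82 with 3 -> 3
Compare 7 with 3 -> 3
Compare 76 with 3 -> 3

3


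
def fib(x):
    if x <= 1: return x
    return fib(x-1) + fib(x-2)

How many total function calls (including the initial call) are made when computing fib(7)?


Let C(n) = total calls for fib(n)
C(0) = 1, C(1) = 1
C(2) = 1 + C(1) + C(0) = 1 + 1 + 1 = 3
C(3) = 1 + C(2) + C(1) = 1 + 3 + 1 = 5
C(4) = 1 + C(3) + C(2) = 1 + 5 + 3 = 9
C(5) = 1 + C(4) + C(3) = 1 + 9 + 5 = 15
C(6) = 1 + C(5) + C(4) = 1 + 15 + 9 = 25
C(7) = 1 + C(6) + C(5) = 1 + 25 + 15 = 41

41


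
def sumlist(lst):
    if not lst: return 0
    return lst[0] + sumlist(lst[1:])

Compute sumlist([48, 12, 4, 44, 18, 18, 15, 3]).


sumlist([48, 12, 4, 44, 18, 18, 15, 3]) = 48 + sumlist([12, 4, 44, 18, 18, 15, 3])
sumlist([12, 4, 44, 18, 18, 15, 3]) = 12 + sumlist([4, 44, 18, 18, 15, 3])
sumlist([4, 44, 18, 18, 15, 3]) = 4 + sumlist([44, 18, 18, 15, 3])
sumlist([44, 18, 18, 15, 3]) = 44 + sumlist([18, 18, 15, 3])
sumlist([18, 18, 15, 3]) = 18 + sumlist([18, 15, 3])
sumlist([18, 15, 3]) = 18 + sumlist([15, 3])
sumlist([15, 3]) = 15 + sumlist([3])
sumlist([3]) = 3 + sumlist([])
sumlist([]) = 0  (base case)
Total: 48 + 12 + 4 + 44 + 18 + 18 + 15 + 3 + 0 = 162

162


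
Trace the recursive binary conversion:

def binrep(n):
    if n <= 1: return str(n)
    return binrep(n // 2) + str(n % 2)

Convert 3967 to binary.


binrep(3967) = binrep(1983) + '1'
binrep(1983) = binrep(991) + '1'
binrep(991) = binrep(495) + '1'
binrep(495) = binrep(247) + '1'
binrep(247) = binrep(123) + '1'
binrep(123) = binrep(61) + '1'
binrep(61) = binrep(30) + '1'
binrep(30) = binrep(15) + '0'
binrep(15) = binrep(7) + '1'
binrep(7) = binrep(3) + '1'
binrep(3) = binrep(1) + '1'
binrep(1) = '1'  (base case)
Concatenating: '1' + '1' + '1' + '1' + '0' + '1' + '1' + '1' + '1' + '1' + '1' + '1' = '111101111111'

111101111111


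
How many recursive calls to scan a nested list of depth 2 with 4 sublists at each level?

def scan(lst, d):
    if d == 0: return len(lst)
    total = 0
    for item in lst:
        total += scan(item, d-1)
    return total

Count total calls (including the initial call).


At depth 0 (root): 1 call
At depth 1: each of 1 parents calls scan on 4 children = 4 calls
At depth 2: each of 4 parents calls scan on 4 children = 16 calls
Total: 1 + 4 + 16 = 21

21


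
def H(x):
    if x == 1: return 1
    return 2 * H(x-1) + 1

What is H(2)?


H(2) = 2 * H(1) + 1
H(1) = 1  (base case)
H(2) = 2 * 1 + 1 = 3

3


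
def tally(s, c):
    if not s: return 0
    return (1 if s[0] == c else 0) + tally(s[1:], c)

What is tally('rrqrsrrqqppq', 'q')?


s[0]='r' != 'q' -> 0
s[0]='r' != 'q' -> 0
s[0]='q' == 'q' -> 1
s[0]='r' != 'q' -> 0
s[0]='s' != 'q' -> 0
s[0]='r' != 'q' -> 0
s[0]='r' != 'q' -> 0
s[0]='q' == 'q' -> 1
s[0]='q' == 'q' -> 1
s[0]='p' != 'q' -> 0
s[0]='p' != 'q' -> 0
s[0]='q' == 'q' -> 1
Sum: 0 + 0 + 1 + 0 + 0 + 0 + 0 + 1 + 1 + 0 + 0 + 1 = 4

4


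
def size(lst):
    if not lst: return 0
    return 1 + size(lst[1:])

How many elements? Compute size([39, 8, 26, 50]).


size([39, 8, 26, 50]) = 1 + size([8, 26, 50])
size([8, 26, 50]) = 1 + size([26, 50])
size([26, 50]) = 1 + size([50])
size([50]) = 1 + size([])
size([]) = 0  (base case)
Unwinding: 1 + 1 + 1 + 1 + 0 = 4

4


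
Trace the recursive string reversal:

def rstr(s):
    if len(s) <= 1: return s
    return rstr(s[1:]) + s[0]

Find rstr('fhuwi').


rstr('fhuwi') = rstr('huwi') + 'f'
rstr('huwi') = rstr('uwi') + 'h'
rstr('uwi') = rstr('wi') + 'u'
rstr('wi') = rstr('i') + 'w'
rstr('i') = 'i'  (base case)
Concatenating: 'i' + 'w' + 'u' + 'h' + 'f' = 'iwuhf'

iwuhf


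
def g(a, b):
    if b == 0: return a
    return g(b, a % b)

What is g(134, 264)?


g(134, 264) = g(264, 134)
g(264, 134) = g(134, 130)
g(134, 130) = g(130, 4)
g(130, 4) = g(4, 2)
g(4, 2) = g(2, 0)
g(2, 0) = 2  (base case)

2


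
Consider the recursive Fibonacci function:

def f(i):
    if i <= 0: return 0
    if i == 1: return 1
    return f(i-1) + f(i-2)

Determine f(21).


Computing f(21) bottom-up:
f(0) = 0
f(1) = 1
f(2) = f(1) + f(0) = 1 + 0 = 1
f(3) = f(2) + f(1) = 1 + 1 = 2
f(4) = f(3) + f(2) = 2 + 1 = 3
f(5) = f(4) + f(3) = 3 + 2 = 5
f(6) = f(5) + f(4) = 5 + 3 = 8
f(7) = f(6) + f(5) = 8 + 5 = 13
f(8) = f(7) + f(6) = 13 + 8 = 21
f(9) = f(8) + f(7) = 21 + 13 = 34
f(10) = f(9) + f(8) = 34 + 21 = 55
f(11) = f(10) + f(9) = 55 + 34 = 89
f(12) = f(11) + f(10) = 89 + 55 = 144
f(13) = f(12) + f(11) = 144 + 89 = 233
f(14) = f(13) + f(12) = 233 + 144 = 377
f(15) = f(14) + f(13) = 377 + 233 = 610
f(16) = f(15) + f(14) = 610 + 377 = 987
f(17) = f(16) + f(15) = 987 + 610 = 1597
f(18) = f(17) + f(16) = 1597 + 987 = 2584
f(19) = f(18) + f(17) = 2584 + 1597 = 4181
f(20) = f(19) + f(18) = 4181 + 2584 = 6765
f(21) = f(20) + f(19) = 6765 + 4181 = 10946

10946


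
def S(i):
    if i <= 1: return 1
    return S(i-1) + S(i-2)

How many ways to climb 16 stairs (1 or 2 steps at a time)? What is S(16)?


Building up from base cases:
S(0) = 1
S(1) = 1
S(2) = S(1) + S(0) = 1 + 1 = 2
S(3) = S(2) + S(1) = 2 + 1 = 3
S(4) = S(3) + S(2) = 3 + 2 = 5
S(5) = S(4) + S(3) = 5 + 3 = 8
S(6) = S(5) + S(4) = 8 + 5 = 13
S(7) = S(6) + S(5) = 13 + 8 = 21
S(8) = S(7) + S(6) = 21 + 13 = 34
S(9) = S(8) + S(7) = 34 + 21 = 55
S(10) = S(9) + S(8) = 55 + 34 = 89
S(11) = S(10) + S(9) = 89 + 55 = 144
S(12) = S(11) + S(10) = 144 + 89 = 233
S(13) = S(12) + S(11) = 233 + 144 = 377
S(14) = S(13) + S(12) = 377 + 233 = 610
S(15) = S(14) + S(13) = 610 + 377 = 987
S(16) = S(15) + S(14) = 987 + 610 = 1597

1597


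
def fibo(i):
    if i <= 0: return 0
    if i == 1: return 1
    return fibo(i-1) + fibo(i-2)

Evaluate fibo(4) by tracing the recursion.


Computing fibo(4) bottom-up:
fibo(0) = 0
fibo(1) = 1
fibo(2) = fibo(1) + fibo(0) = 1 + 0 = 1
fibo(3) = fibo(2) + fibo(1) = 1 + 1 = 2
fibo(4) = fibo(3) + fibo(2) = 2 + 1 = 3

3


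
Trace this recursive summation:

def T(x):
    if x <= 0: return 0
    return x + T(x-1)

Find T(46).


T(46)
= 46 + 45 + 44 + 43 + 42 + 41 + 40 + 39 + 38 + 37 + 36 + 35 + 34 + 33 + 32 + 31 + 30 + 29 + 28 + 27 + 26 + 25 + 24 + 23 + 22 + 21 + 20 + 19 + 18 + 17 + 16 + 15 + 14 + 13 + 12 + 11 + 10 + 9 + 8 + 7 + 6 + 5 + 4 + 3 + 2 + 1 + T(0)
= 46 + 45 + 44 + 43 + 42 + 41 + 40 + 39 + 38 + 37 + 36 + 35 + 34 + 33 + 32 + 31 + 30 + 29 + 28 + 27 + 26 + 25 + 24 + 23 + 22 + 21 + 20 + 19 + 18 + 17 + 16 + 15 + 14 + 13 + 12 + 11 + 10 + 9 + 8 + 7 + 6 + 5 + 4 + 3 + 2 + 1 + 0
= 1081

1081


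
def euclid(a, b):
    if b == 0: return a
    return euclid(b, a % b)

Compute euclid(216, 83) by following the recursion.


euclid(216, 83) = euclid(83, 50)
euclid(83, 50) = euclid(50, 33)
euclid(50, 33) = euclid(33, 17)
euclid(33, 17) = euclid(17, 16)
euclid(17, 16) = euclid(16, 1)
euclid(16, 1) = euclid(1, 0)
euclid(1, 0) = 1  (base case)

1


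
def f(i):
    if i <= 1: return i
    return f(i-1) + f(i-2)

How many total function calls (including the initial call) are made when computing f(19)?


Let C(n) = total calls for f(n)
C(0) = 1, C(1) = 1
C(2) = 1 + C(1) + C(0) = 1 + 1 + 1 = 3
C(3) = 1 + C(2) + C(1) = 1 + 3 + 1 = 5
C(4) = 1 + C(3) + C(2) = 1 + 5 + 3 = 9
C(5) = 1 + C(4) + C(3) = 1 + 9 + 5 = 15
C(6) = 1 + C(5) + C(4) = 1 + 15 + 9 = 25
C(7) = 1 + C(6) + C(5) = 1 + 25 + 15 = 41
C(8) = 1 + C(7) + C(6) = 1 + 41 + 25 = 67
C(9) = 1 + C(8) + C(7) = 1 + 67 + 41 = 109
C(10) = 1 + C(9) + C(8) = 1 + 109 + 67 = 177
C(11) = 1 + C(10) + C(9) = 1 + 177 + 109 = 287
C(12) = 1 + C(11) + C(10) = 1 + 287 + 177 = 465
C(13) = 1 + C(12) + C(11) = 1 + 465 + 287 = 753
C(14) = 1 + C(13) + C(12) = 1 + 753 + 465 = 1219
C(15) = 1 + C(14) + C(13) = 1 + 1219 + 753 = 1973
C(16) = 1 + C(15) + C(14) = 1 + 1973 + 1219 = 3193
C(17) = 1 + C(16) + C(15) = 1 + 3193 + 1973 = 5167
C(18) = 1 + C(17) + C(16) = 1 + 5167 + 3193 = 8361
C(19) = 1 + C(18) + C(17) = 1 + 8361 + 5167 = 13529

13529


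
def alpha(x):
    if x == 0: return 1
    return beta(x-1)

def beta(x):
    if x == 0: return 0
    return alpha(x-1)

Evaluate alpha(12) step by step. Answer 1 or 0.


alpha(12) = beta(11)
beta(11) = alpha(10)
alpha(10) = beta(9)
beta(9) = alpha(8)
alpha(8) = beta(7)
beta(7) = alpha(6)
alpha(6) = beta(5)
beta(5) = alpha(4)
alpha(4) = beta(3)
beta(3) = alpha(2)
alpha(2) = beta(1)
beta(1) = alpha(0)
alpha(0) = 1  (base case)
Result: 1

1


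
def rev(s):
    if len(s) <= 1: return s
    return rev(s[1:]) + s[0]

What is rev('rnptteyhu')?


rev('rnptteyhu') = rev('nptteyhu') + 'r'
rev('nptteyhu') = rev('ptteyhu') + 'n'
rev('ptteyhu') = rev('tteyhu') + 'p'
rev('tteyhu') = rev('teyhu') + 't'
rev('teyhu') = rev('eyhu') + 't'
rev('eyhu') = rev('yhu') + 'e'
rev('yhu') = rev('hu') + 'y'
rev('hu') = rev('u') + 'h'
rev('u') = 'u'  (base case)
Concatenating: 'u' + 'h' + 'y' + 'e' + 't' + 't' + 'p' + 'n' + 'r' = 'uhyettpnr'

uhyettpnr


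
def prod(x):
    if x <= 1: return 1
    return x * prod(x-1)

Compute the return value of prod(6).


prod(6)
= 6 * prod(5)
= 6 * 5 * prod(4)
= 6 * 5 * 4 * prod(3)
= 6 * 5 * 4 * 3 * prod(2)
= 6 * 5 * 4 * 3 * 2 * prod(1)
= 6 * 5 * 4 * 3 * 2 * 1
= 720

720


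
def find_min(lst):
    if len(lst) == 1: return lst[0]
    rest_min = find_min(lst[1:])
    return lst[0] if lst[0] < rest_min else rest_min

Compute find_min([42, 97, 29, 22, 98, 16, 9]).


find_min([42, 97, 29, 22, 98, 16, 9]): compare 42 with find_min([97, 29, 22, 98, 16, 9])
find_min([97, 29, 22, 98, 16, 9]): compare 97 with find_min([29, 22, 98, 16, 9])
find_min([29, 22, 98, 16, 9]): compare 29 with find_min([22, 98, 16, 9])
find_min([22, 98, 16, 9]): compare 22 with find_min([98, 16, 9])
find_min([98, 16, 9]): compare 98 with find_min([16, 9])
find_min([16, 9]): compare 16 with find_min([9])
find_min([9]) = 9  (base case)
Compare 16 with 9 -> 9
Compare 98 with 9 -> 9
Compare 22 with 9 -> 9
Compare 29 with 9 -> 9
Compare 97 with 9 -> 9
Compare 42 with 9 -> 9

9


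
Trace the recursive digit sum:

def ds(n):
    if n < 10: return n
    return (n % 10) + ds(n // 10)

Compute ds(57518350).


ds(57518350) = 0 + ds(5751835)
ds(5751835) = 5 + ds(575183)
ds(575183) = 3 + ds(57518)
ds(57518) = 8 + ds(5751)
ds(5751) = 1 + ds(575)
ds(575) = 5 + ds(57)
ds(57) = 7 + ds(5)
ds(5) = 5  (base case)
Total: 0 + 5 + 3 + 8 + 1 + 5 + 7 + 5 = 34

34


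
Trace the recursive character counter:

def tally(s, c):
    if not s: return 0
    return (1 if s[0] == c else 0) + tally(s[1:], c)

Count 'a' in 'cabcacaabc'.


s[0]='c' != 'a' -> 0
s[0]='a' == 'a' -> 1
s[0]='b' != 'a' -> 0
s[0]='c' != 'a' -> 0
s[0]='a' == 'a' -> 1
s[0]='c' != 'a' -> 0
s[0]='a' == 'a' -> 1
s[0]='a' == 'a' -> 1
s[0]='b' != 'a' -> 0
s[0]='c' != 'a' -> 0
Sum: 0 + 1 + 0 + 0 + 1 + 0 + 1 + 1 + 0 + 0 = 4

4


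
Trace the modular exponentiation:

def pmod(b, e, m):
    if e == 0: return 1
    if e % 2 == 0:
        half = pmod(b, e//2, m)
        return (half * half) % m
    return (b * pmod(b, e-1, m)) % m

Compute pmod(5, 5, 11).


pmod(5, 5, 11): e is odd, compute pmod(5, 4, 11)
  pmod(5, 4, 11): e is even, compute pmod(5, 2, 11)
    pmod(5, 2, 11): e is even, compute pmod(5, 1, 11)
      pmod(5, 1, 11): e is odd, compute pmod(5, 0, 11)
        pmod(5, 0, 11) = 1
      (5 * 1) % 11 = 5
    half=5, (5*5) % 11 = 3
  half=3, (3*3) % 11 = 9
(5 * 9) % 11 = 1

1


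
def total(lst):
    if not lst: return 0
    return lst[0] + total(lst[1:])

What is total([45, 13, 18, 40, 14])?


total([45, 13, 18, 40, 14]) = 45 + total([13, 18, 40, 14])
total([13, 18, 40, 14]) = 13 + total([18, 40, 14])
total([18, 40, 14]) = 18 + total([40, 14])
total([40, 14]) = 40 + total([14])
total([14]) = 14 + total([])
total([]) = 0  (base case)
Total: 45 + 13 + 18 + 40 + 14 + 0 = 130

130


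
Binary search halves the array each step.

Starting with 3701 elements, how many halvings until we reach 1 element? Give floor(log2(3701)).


3701 / 2 = 1850
1850 / 2 = 925
925 / 2 = 462
462 / 2 = 231
231 / 2 = 115
115 / 2 = 57
57 / 2 = 28
28 / 2 = 14
14 / 2 = 7
7 / 2 = 3
3 / 2 = 1
Reached 1 after 11 halvings

11


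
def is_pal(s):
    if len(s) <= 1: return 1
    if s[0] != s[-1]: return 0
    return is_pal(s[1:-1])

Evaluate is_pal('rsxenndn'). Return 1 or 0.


is_pal('rsxenndn'): s[0]='r' != s[-1]='n' -> return 0
Result: 0 (not a palindrome)

0


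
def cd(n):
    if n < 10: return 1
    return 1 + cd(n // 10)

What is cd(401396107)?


cd(401396107) = 1 + cd(40139610)
cd(40139610) = 1 + cd(4013961)
cd(4013961) = 1 + cd(401396)
cd(401396) = 1 + cd(40139)
cd(40139) = 1 + cd(4013)
cd(4013) = 1 + cd(401)
cd(401) = 1 + cd(40)
cd(40) = 1 + cd(4)
cd(4) = 1  (base case: 4 < 10)
Unwinding: 1 + 1 + 1 + 1 + 1 + 1 + 1 + 1 + 1 = 9

9


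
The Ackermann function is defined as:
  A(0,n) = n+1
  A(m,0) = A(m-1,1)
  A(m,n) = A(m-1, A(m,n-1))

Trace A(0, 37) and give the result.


A(0, 37) = 38
Result: A(0, 37) = 38

38


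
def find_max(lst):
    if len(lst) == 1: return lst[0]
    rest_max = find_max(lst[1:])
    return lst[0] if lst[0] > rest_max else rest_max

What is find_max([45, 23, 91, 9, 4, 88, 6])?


find_max([45, 23, 91, 9, 4, 88, 6]): compare 45 with find_max([23, 91, 9, 4, 88, 6])
find_max([23, 91, 9, 4, 88, 6]): compare 23 with find_max([91, 9, 4, 88, 6])
find_max([91, 9, 4, 88, 6]): compare 91 with find_max([9, 4, 88, 6])
find_max([9, 4, 88, 6]): compare 9 with find_max([4, 88, 6])
find_max([4, 88, 6]): compare 4 with find_max([88, 6])
find_max([88, 6]): compare 88 with find_max([6])
find_max([6]) = 6  (base case)
Compare 88 with 6 -> 88
Compare 4 with 88 -> 88
Compare 9 with 88 -> 88
Compare 91 with 88 -> 91
Compare 23 with 91 -> 91
Compare 45 with 91 -> 91

91


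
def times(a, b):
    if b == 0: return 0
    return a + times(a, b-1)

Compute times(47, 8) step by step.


times(47, 8) = 47 + times(47, 7)
times(47, 7) = 47 + times(47, 6)
times(47, 6) = 47 + times(47, 5)
times(47, 5) = 47 + times(47, 4)
times(47, 4) = 47 + times(47, 3)
times(47, 3) = 47 + times(47, 2)
times(47, 2) = 47 + times(47, 1)
times(47, 1) = 47 + times(47, 0)
times(47, 0) = 0  (base case)
Total: 47 + 47 + 47 + 47 + 47 + 47 + 47 + 47 + 0 = 376

376


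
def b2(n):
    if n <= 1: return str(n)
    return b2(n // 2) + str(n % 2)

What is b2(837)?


b2(837) = b2(418) + '1'
b2(418) = b2(209) + '0'
b2(209) = b2(104) + '1'
b2(104) = b2(52) + '0'
b2(52) = b2(26) + '0'
b2(26) = b2(13) + '0'
b2(13) = b2(6) + '1'
b2(6) = b2(3) + '0'
b2(3) = b2(1) + '1'
b2(1) = '1'  (base case)
Concatenating: '1' + '1' + '0' + '1' + '0' + '0' + '0' + '1' + '0' + '1' = '1101000101'

1101000101


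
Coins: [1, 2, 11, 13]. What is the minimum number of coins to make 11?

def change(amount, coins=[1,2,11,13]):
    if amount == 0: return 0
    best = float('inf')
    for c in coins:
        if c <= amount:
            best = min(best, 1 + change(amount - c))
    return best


Building up with DP:
change(0) = 0
change(1) = min(1+change(0)=1+0=1) = 1
change(2) = min(1+change(1)=1+1=2, 1+change(0)=1+0=1) = 1
change(3) = min(1+change(2)=1+1=2, 1+change(1)=1+1=2) = 2
change(4) = min(1+change(3)=1+2=3, 1+change(2)=1+1=2) = 2
change(5) = min(1+change(4)=1+2=3, 1+change(3)=1+2=3) = 3
change(6) = min(1+change(5)=1+3=4, 1+change(4)=1+2=3) = 3
change(7) = min(1+change(6)=1+3=4, 1+change(5)=1+3=4) = 4
change(8) = min(1+change(7)=1+4=5, 1+change(6)=1+3=4) = 4
change(9) = min(1+change(8)=1+4=5, 1+change(7)=1+4=5) = 5
change(10) = min(1+change(9)=1+5=6, 1+change(8)=1+4=5) = 5
change(11) = min(1+change(10)=1+5=6, 1+change(9)=1+5=6, 1+change(0)=1+0=1) = 1

1


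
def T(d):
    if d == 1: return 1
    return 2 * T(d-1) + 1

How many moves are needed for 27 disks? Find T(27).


T(27) = 2 * T(26) + 1
T(26) = 2 * T(25) + 1
T(25) = 2 * T(24) + 1
T(24) = 2 * T(23) + 1
T(23) = 2 * T(22) + 1
T(22) = 2 * T(21) + 1
T(21) = 2 * T(20) + 1
T(20) = 2 * T(19) + 1
T(19) = 2 * T(18) + 1
T(18) = 2 * T(17) + 1
T(17) = 2 * T(16) + 1
T(16) = 2 * T(15) + 1
T(15) = 2 * T(14) + 1
T(14) = 2 * T(13) + 1
T(13) = 2 * T(12) + 1
T(12) = 2 * T(11) + 1
T(11) = 2 * T(10) + 1
T(10) = 2 * T(9) + 1
T(9) = 2 * T(8) + 1
T(8) = 2 * T(7) + 1
T(7) = 2 * T(6) + 1
T(6) = 2 * T(5) + 1
T(5) = 2 * T(4) + 1
T(4) = 2 * T(3) + 1
T(3) = 2 * T(2) + 1
T(2) = 2 * T(1) + 1
T(1) = 1  (base case)
T(2) = 2 * 1 + 1 = 3
T(3) = 2 * 3 + 1 = 7
T(4) = 2 * 7 + 1 = 15
T(5) = 2 * 15 + 1 = 31
T(6) = 2 * 31 + 1 = 63
T(7) = 2 * 63 + 1 = 127
T(8) = 2 * 127 + 1 = 255
T(9) = 2 * 255 + 1 = 511
T(10) = 2 * 511 + 1 = 1023
T(11) = 2 * 1023 + 1 = 2047
T(12) = 2 * 2047 + 1 = 4095
T(13) = 2 * 4095 + 1 = 8191
T(14) = 2 * 8191 + 1 = 16383
T(15) = 2 * 16383 + 1 = 32767
T(16) = 2 * 32767 + 1 = 65535
T(17) = 2 * 65535 + 1 = 131071
T(18) = 2 * 131071 + 1 = 262143
T(19) = 2 * 262143 + 1 = 524287
T(20) = 2 * 524287 + 1 = 1048575
T(21) = 2 * 1048575 + 1 = 2097151
T(22) = 2 * 2097151 + 1 = 4194303
T(23) = 2 * 4194303 + 1 = 8388607
T(24) = 2 * 8388607 + 1 = 16777215
T(25) = 2 * 16777215 + 1 = 33554431
T(26) = 2 * 33554431 + 1 = 67108863
T(27) = 2 * 67108863 + 1 = 134217727

134217727


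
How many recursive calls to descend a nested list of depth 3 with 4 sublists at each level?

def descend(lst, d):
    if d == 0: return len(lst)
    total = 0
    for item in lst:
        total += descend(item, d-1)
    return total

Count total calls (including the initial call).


At depth 0 (root): 1 call
At depth 1: each of 1 parents calls descend on 4 children = 4 calls
At depth 2: each of 4 parents calls descend on 4 children = 16 calls
At depth 3: each of 16 parents calls descend on 4 children = 64 calls
Total: 1 + 4 + 16 + 64 = 85

85


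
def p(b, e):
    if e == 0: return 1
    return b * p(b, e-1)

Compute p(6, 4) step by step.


p(6, 4)
= 6 * p(6, 3)
= 6 * 6 * p(6, 2)
= 6 * 6 * 6 * p(6, 1)
= 6 * 6 * 6 * 6 * p(6, 0)
= 6 * 6 * 6 * 6 * 1
= 1296

1296


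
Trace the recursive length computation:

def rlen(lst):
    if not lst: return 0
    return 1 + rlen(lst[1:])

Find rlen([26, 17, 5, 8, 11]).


rlen([26, 17, 5, 8, 11]) = 1 + rlen([17, 5, 8, 11])
rlen([17, 5, 8, 11]) = 1 + rlen([5, 8, 11])
rlen([5, 8, 11]) = 1 + rlen([8, 11])
rlen([8, 11]) = 1 + rlen([11])
rlen([11]) = 1 + rlen([])
rlen([]) = 0  (base case)
Unwinding: 1 + 1 + 1 + 1 + 1 + 0 = 5

5


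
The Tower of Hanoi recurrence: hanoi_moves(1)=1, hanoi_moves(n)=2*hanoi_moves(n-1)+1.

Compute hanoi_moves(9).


hanoi_moves(9) = 2 * hanoi_moves(8) + 1
hanoi_moves(8) = 2 * hanoi_moves(7) + 1
hanoi_moves(7) = 2 * hanoi_moves(6) + 1
hanoi_moves(6) = 2 * hanoi_moves(5) + 1
hanoi_moves(5) = 2 * hanoi_moves(4) + 1
hanoi_moves(4) = 2 * hanoi_moves(3) + 1
hanoi_moves(3) = 2 * hanoi_moves(2) + 1
hanoi_moves(2) = 2 * hanoi_moves(1) + 1
hanoi_moves(1) = 1  (base case)
hanoi_moves(2) = 2 * 1 + 1 = 3
hanoi_moves(3) = 2 * 3 + 1 = 7
hanoi_moves(4) = 2 * 7 + 1 = 15
hanoi_moves(5) = 2 * 15 + 1 = 31
hanoi_moves(6) = 2 * 31 + 1 = 63
hanoi_moves(7) = 2 * 63 + 1 = 127
hanoi_moves(8) = 2 * 127 + 1 = 255
hanoi_moves(9) = 2 * 255 + 1 = 511

511


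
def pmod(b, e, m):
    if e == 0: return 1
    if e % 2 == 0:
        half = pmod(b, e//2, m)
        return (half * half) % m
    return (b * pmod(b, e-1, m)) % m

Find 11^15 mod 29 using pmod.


pmod(11, 15, 29): e is odd, compute pmod(11, 14, 29)
  pmod(11, 14, 29): e is even, compute pmod(11, 7, 29)
    pmod(11, 7, 29): e is odd, compute pmod(11, 6, 29)
      pmod(11, 6, 29): e is even, compute pmod(11, 3, 29)
        pmod(11, 3, 29): e is odd, compute pmod(11, 2, 29)
          pmod(11, 2, 29): e is even, compute pmod(11, 1, 29)
          pmod(11, 1, 29): e is odd, compute pmod(11, 0, 29)
          pmod(11, 0, 29) = 1
          (11 * 1) % 29 = 11
          half=11, (11*11) % 29 = 5
        (11 * 5) % 29 = 26
      half=26, (26*26) % 29 = 9
    (11 * 9) % 29 = 12
  half=12, (12*12) % 29 = 28
(11 * 28) % 29 = 18

18


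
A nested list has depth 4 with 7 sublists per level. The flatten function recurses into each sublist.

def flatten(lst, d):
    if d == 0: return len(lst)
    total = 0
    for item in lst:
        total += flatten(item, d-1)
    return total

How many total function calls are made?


At depth 0 (root): 1 call
At depth 1: each of 1 parents calls flatten on 7 children = 7 calls
At depth 2: each of 7 parents calls flatten on 7 children = 49 calls
At depth 3: each of 49 parents calls flatten on 7 children = 343 calls
At depth 4: each of 343 parents calls flatten on 7 children = 2401 calls
Total: 1 + 7 + 49 + 343 + 2401 = 2801

2801


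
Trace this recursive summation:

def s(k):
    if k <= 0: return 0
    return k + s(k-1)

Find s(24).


s(24)
= 24 + 23 + 22 + 21 + 20 + 19 + 18 + 17 + 16 + 15 + 14 + 13 + 12 + 11 + 10 + 9 + 8 + 7 + 6 + 5 + 4 + 3 + 2 + 1 + s(0)
= 24 + 23 + 22 + 21 + 20 + 19 + 18 + 17 + 16 + 15 + 14 + 13 + 12 + 11 + 10 + 9 + 8 + 7 + 6 + 5 + 4 + 3 + 2 + 1 + 0
= 300

300


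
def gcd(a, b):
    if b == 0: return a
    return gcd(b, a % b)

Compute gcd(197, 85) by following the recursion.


gcd(197, 85) = gcd(85, 27)
gcd(85, 27) = gcd(27, 4)
gcd(27, 4) = gcd(4, 3)
gcd(4, 3) = gcd(3, 1)
gcd(3, 1) = gcd(1, 0)
gcd(1, 0) = 1  (base case)

1


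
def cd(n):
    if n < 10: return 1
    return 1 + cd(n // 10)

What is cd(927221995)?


cd(927221995) = 1 + cd(92722199)
cd(92722199) = 1 + cd(9272219)
cd(9272219) = 1 + cd(927221)
cd(927221) = 1 + cd(92722)
cd(92722) = 1 + cd(9272)
cd(9272) = 1 + cd(927)
cd(927) = 1 + cd(92)
cd(92) = 1 + cd(9)
cd(9) = 1  (base case: 9 < 10)
Unwinding: 1 + 1 + 1 + 1 + 1 + 1 + 1 + 1 + 1 = 9

9


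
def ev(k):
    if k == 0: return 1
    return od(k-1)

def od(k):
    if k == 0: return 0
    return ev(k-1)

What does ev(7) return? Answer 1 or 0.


ev(7) = od(6)
od(6) = ev(5)
ev(5) = od(4)
od(4) = ev(3)
ev(3) = od(2)
od(2) = ev(1)
ev(1) = od(0)
od(0) = 0  (base case)
Result: 0

0


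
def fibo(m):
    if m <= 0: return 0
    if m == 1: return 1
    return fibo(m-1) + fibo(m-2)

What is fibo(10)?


Computing fibo(10) bottom-up:
fibo(0) = 0
fibo(1) = 1
fibo(2) = fibo(1) + fibo(0) = 1 + 0 = 1
fibo(3) = fibo(2) + fibo(1) = 1 + 1 = 2
fibo(4) = fibo(3) + fibo(2) = 2 + 1 = 3
fibo(5) = fibo(4) + fibo(3) = 3 + 2 = 5
fibo(6) = fibo(5) + fibo(4) = 5 + 3 = 8
fibo(7) = fibo(6) + fibo(5) = 8 + 5 = 13
fibo(8) = fibo(7) + fibo(6) = 13 + 8 = 21
fibo(9) = fibo(8) + fibo(7) = 21 + 13 = 34
fibo(10) = fibo(9) + fibo(8) = 34 + 21 = 55

55


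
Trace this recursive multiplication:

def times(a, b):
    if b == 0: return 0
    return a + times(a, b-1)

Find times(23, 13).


times(23, 13) = 23 + times(23, 12)
times(23, 12) = 23 + times(23, 11)
times(23, 11) = 23 + times(23, 10)
times(23, 10) = 23 + times(23, 9)
times(23, 9) = 23 + times(23, 8)
times(23, 8) = 23 + times(23, 7)
times(23, 7) = 23 + times(23, 6)
times(23, 6) = 23 + times(23, 5)
times(23, 5) = 23 + times(23, 4)
times(23, 4) = 23 + times(23, 3)
times(23, 3) = 23 + times(23, 2)
times(23, 2) = 23 + times(23, 1)
times(23, 1) = 23 + times(23, 0)
times(23, 0) = 0  (base case)
Total: 23 + 23 + 23 + 23 + 23 + 23 + 23 + 23 + 23 + 23 + 23 + 23 + 23 + 0 = 299

299


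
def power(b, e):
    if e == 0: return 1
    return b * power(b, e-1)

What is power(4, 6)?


power(4, 6)
= 4 * power(4, 5)
= 4 * 4 * power(4, 4)
= 4 * 4 * 4 * power(4, 3)
= 4 * 4 * 4 * 4 * power(4, 2)
= 4 * 4 * 4 * 4 * 4 * power(4, 1)
= 4 * 4 * 4 * 4 * 4 * 4 * power(4, 0)
= 4 * 4 * 4 * 4 * 4 * 4 * 1
= 4096

4096


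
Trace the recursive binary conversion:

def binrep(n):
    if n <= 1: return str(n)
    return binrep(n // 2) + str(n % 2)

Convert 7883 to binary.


binrep(7883) = binrep(3941) + '1'
binrep(3941) = binrep(1970) + '1'
binrep(1970) = binrep(985) + '0'
binrep(985) = binrep(492) + '1'
binrep(492) = binrep(246) + '0'
binrep(246) = binrep(123) + '0'
binrep(123) = binrep(61) + '1'
binrep(61) = binrep(30) + '1'
binrep(30) = binrep(15) + '0'
binrep(15) = binrep(7) + '1'
binrep(7) = binrep(3) + '1'
binrep(3) = binrep(1) + '1'
binrep(1) = '1'  (base case)
Concatenating: '1' + '1' + '1' + '1' + '0' + '1' + '1' + '0' + '0' + '1' + '0' + '1' + '1' = '1111011001011'

1111011001011


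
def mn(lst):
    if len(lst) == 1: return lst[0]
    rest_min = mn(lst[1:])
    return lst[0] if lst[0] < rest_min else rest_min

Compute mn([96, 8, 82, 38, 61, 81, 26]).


mn([96, 8, 82, 38, 61, 81, 26]): compare 96 with mn([8, 82, 38, 61, 81, 26])
mn([8, 82, 38, 61, 81, 26]): compare 8 with mn([82, 38, 61, 81, 26])
mn([82, 38, 61, 81, 26]): compare 82 with mn([38, 61, 81, 26])
mn([38, 61, 81, 26]): compare 38 with mn([61, 81, 26])
mn([61, 81, 26]): compare 61 with mn([81, 26])
mn([81, 26]): compare 81 with mn([26])
mn([26]) = 26  (base case)
Compare 81 with 26 -> 26
Compare 61 with 26 -> 26
Compare 38 with 26 -> 26
Compare 82 with 26 -> 26
Compare 8 with 26 -> 8
Compare 96 with 8 -> 8

8


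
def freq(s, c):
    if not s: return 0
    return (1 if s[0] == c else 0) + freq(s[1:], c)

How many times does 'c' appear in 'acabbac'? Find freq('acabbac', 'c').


s[0]='a' != 'c' -> 0
s[0]='c' == 'c' -> 1
s[0]='a' != 'c' -> 0
s[0]='b' != 'c' -> 0
s[0]='b' != 'c' -> 0
s[0]='a' != 'c' -> 0
s[0]='c' == 'c' -> 1
Sum: 0 + 1 + 0 + 0 + 0 + 0 + 1 = 2

2


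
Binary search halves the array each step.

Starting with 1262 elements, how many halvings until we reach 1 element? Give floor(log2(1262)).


1262 / 2 = 631
631 / 2 = 315
315 / 2 = 157
157 / 2 = 78
78 / 2 = 39
39 / 2 = 19
19 / 2 = 9
9 / 2 = 4
4 / 2 = 2
2 / 2 = 1
Reached 1 after 10 halvings

10


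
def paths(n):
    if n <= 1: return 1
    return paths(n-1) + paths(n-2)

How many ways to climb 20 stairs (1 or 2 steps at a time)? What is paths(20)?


Building up from base cases:
paths(0) = 1
paths(1) = 1
paths(2) = paths(1) + paths(0) = 1 + 1 = 2
paths(3) = paths(2) + paths(1) = 2 + 1 = 3
paths(4) = paths(3) + paths(2) = 3 + 2 = 5
paths(5) = paths(4) + paths(3) = 5 + 3 = 8
paths(6) = paths(5) + paths(4) = 8 + 5 = 13
paths(7) = paths(6) + paths(5) = 13 + 8 = 21
paths(8) = paths(7) + paths(6) = 21 + 13 = 34
paths(9) = paths(8) + paths(7) = 34 + 21 = 55
paths(10) = paths(9) + paths(8) = 55 + 34 = 89
paths(11) = paths(10) + paths(9) = 89 + 55 = 144
paths(12) = paths(11) + paths(10) = 144 + 89 = 233
paths(13) = paths(12) + paths(11) = 233 + 144 = 377
paths(14) = paths(13) + paths(12) = 377 + 233 = 610
paths(15) = paths(14) + paths(13) = 610 + 377 = 987
paths(16) = paths(15) + paths(14) = 987 + 610 = 1597
paths(17) = paths(16) + paths(15) = 1597 + 987 = 2584
paths(18) = paths(17) + paths(16) = 2584 + 1597 = 4181
paths(19) = paths(18) + paths(17) = 4181 + 2584 = 6765
paths(20) = paths(19) + paths(18) = 6765 + 4181 = 10946

10946


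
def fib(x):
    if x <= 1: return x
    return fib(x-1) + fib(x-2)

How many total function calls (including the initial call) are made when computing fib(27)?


Let C(n) = total calls for fib(n)
C(0) = 1, C(1) = 1
C(2) = 1 + C(1) + C(0) = 1 + 1 + 1 = 3
C(3) = 1 + C(2) + C(1) = 1 + 3 + 1 = 5
C(4) = 1 + C(3) + C(2) = 1 + 5 + 3 = 9
C(5) = 1 + C(4) + C(3) = 1 + 9 + 5 = 15
C(6) = 1 + C(5) + C(4) = 1 + 15 + 9 = 25
C(7) = 1 + C(6) + C(5) = 1 + 25 + 15 = 41
C(8) = 1 + C(7) + C(6) = 1 + 41 + 25 = 67
C(9) = 1 + C(8) + C(7) = 1 + 67 + 41 = 109
C(10) = 1 + C(9) + C(8) = 1 + 109 + 67 = 177
C(11) = 1 + C(10) + C(9) = 1 + 177 + 109 = 287
C(12) = 1 + C(11) + C(10) = 1 + 287 + 177 = 465
C(13) = 1 + C(12) + C(11) = 1 + 465 + 287 = 753
C(14) = 1 + C(13) + C(12) = 1 + 753 + 465 = 1219
C(15) = 1 + C(14) + C(13) = 1 + 1219 + 753 = 1973
C(16) = 1 + C(15) + C(14) = 1 + 1973 + 1219 = 3193
C(17) = 1 + C(16) + C(15) = 1 + 3193 + 1973 = 5167
C(18) = 1 + C(17) + C(16) = 1 + 5167 + 3193 = 8361
C(19) = 1 + C(18) + C(17) = 1 + 8361 + 5167 = 13529
C(20) = 1 + C(19) + C(18) = 1 + 13529 + 8361 = 21891
C(21) = 1 + C(20) + C(19) = 1 + 21891 + 13529 = 35421
C(22) = 1 + C(21) + C(20) = 1 + 35421 + 21891 = 57313
C(23) = 1 + C(22) + C(21) = 1 + 57313 + 35421 = 92735
C(24) = 1 + C(23) + C(22) = 1 + 92735 + 57313 = 150049
C(25) = 1 + C(24) + C(23) = 1 + 150049 + 92735 = 242785
C(26) = 1 + C(25) + C(24) = 1 + 242785 + 150049 = 392835
C(27) = 1 + C(26) + C(25) = 1 + 392835 + 242785 = 635621

635621


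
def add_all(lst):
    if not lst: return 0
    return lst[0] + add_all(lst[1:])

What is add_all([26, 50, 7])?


add_all([26, 50, 7]) = 26 + add_all([50, 7])
add_all([50, 7]) = 50 + add_all([7])
add_all([7]) = 7 + add_all([])
add_all([]) = 0  (base case)
Total: 26 + 50 + 7 + 0 = 83

83


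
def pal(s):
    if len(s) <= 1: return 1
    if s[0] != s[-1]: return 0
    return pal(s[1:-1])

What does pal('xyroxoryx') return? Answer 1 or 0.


pal('xyroxoryx'): s[0]='x' == s[-1]='x' -> check pal('yroxory')
pal('yroxory'): s[0]='y' == s[-1]='y' -> check pal('roxor')
pal('roxor'): s[0]='r' == s[-1]='r' -> check pal('oxo')
pal('oxo'): s[0]='o' == s[-1]='o' -> check pal('x')
pal('x'): len <= 1 -> return 1  (base case)
Result: 1 (palindrome)

1


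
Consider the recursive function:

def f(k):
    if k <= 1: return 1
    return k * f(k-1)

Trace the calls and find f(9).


f(9)
= 9 * f(8)
= 9 * 8 * f(7)
= 9 * 8 * 7 * f(6)
= 9 * 8 * 7 * 6 * f(5)
= 9 * 8 * 7 * 6 * 5 * f(4)
= 9 * 8 * 7 * 6 * 5 * 4 * f(3)
= 9 * 8 * 7 * 6 * 5 * 4 * 3 * f(2)
= 9 * 8 * 7 * 6 * 5 * 4 * 3 * 2 * f(1)
= 9 * 8 * 7 * 6 * 5 * 4 * 3 * 2 * 1
= 362880

362880


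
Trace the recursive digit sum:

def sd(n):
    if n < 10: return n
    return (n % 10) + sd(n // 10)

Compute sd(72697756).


sd(72697756) = 6 + sd(7269775)
sd(7269775) = 5 + sd(726977)
sd(726977) = 7 + sd(72697)
sd(72697) = 7 + sd(7269)
sd(7269) = 9 + sd(726)
sd(726) = 6 + sd(72)
sd(72) = 2 + sd(7)
sd(7) = 7  (base case)
Total: 6 + 5 + 7 + 7 + 9 + 6 + 2 + 7 = 49

49


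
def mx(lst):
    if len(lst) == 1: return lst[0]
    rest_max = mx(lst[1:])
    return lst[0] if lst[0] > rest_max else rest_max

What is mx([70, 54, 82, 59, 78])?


mx([70, 54, 82, 59, 78]): compare 70 with mx([54, 82, 59, 78])
mx([54, 82, 59, 78]): compare 54 with mx([82, 59, 78])
mx([82, 59, 78]): compare 82 with mx([59, 78])
mx([59, 78]): compare 59 with mx([78])
mx([78]) = 78  (base case)
Compare 59 with 78 -> 78
Compare 82 with 78 -> 82
Compare 54 with 82 -> 82
Compare 70 with 82 -> 82

82


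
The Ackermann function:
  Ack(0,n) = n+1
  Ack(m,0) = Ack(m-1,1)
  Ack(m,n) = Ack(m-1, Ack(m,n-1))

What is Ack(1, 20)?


Ack(1, 20) = Ack(0, Ack(1, 19))
  Ack(1, 19) = Ack(0, Ack(1, 18))
    Ack(1, 18) = Ack(0, Ack(1, 17))
      Ack(1, 17) = Ack(0, Ack(1, 16))
        Ack(1, 16) = Ack(0, Ack(1, 15))
          Ack(1, 15) = Ack(0, Ack(1, 14))
          Ack(1, 14) = Ack(0, Ack(1, 13))
          Ack(1, 13) = Ack(0, Ack(1, 12))
          Ack(1, 12) = Ack(0, Ack(1, 11))
          Ack(1, 11) = Ack(0, Ack(1, 10))
          Ack(1, 10) = Ack(0, Ack(1, 9))
          Ack(1, 9) = Ack(0, Ack(1, 8))
          Ack(1, 8) = Ack(0, Ack(1, 7))
          Ack(1, 7) = Ack(0, Ack(1, 6))
          Ack(1, 6) = Ack(0, Ack(1, 5))
          Ack(1, 5) = Ack(0, Ack(1, 4))
          Ack(1, 4) = Ack(0, Ack(1, 3))
          Ack(1, 3) = Ack(0, Ack(1, 2))
          Ack(1, 2) = Ack(0, Ack(1, 1))
          Ack(1, 1) = Ack(0, Ack(1, 0))
          Ack(1, 0) = Ack(0, 1)
          Ack(0, 1) = 2
            = Ack(0, 2)
          Ack(0, 2) = 3
            = Ack(0, 3)
... (trace truncated)
Result: Ack(1, 20) = 22

22


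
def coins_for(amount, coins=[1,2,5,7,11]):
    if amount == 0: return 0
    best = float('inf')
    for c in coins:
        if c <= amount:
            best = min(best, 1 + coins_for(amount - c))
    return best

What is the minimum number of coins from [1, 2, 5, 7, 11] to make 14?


Building up with DP:
coins_for(0) = 0
coins_for(1) = min(1+coins_for(0)=1+0=1) = 1
coins_for(2) = min(1+coins_for(1)=1+1=2, 1+coins_for(0)=1+0=1) = 1
coins_for(3) = min(1+coins_for(2)=1+1=2, 1+coins_for(1)=1+1=2) = 2
coins_for(4) = min(1+coins_for(3)=1+2=3, 1+coins_for(2)=1+1=2) = 2
coins_for(5) = min(1+coins_for(4)=1+2=3, 1+coins_for(3)=1+2=3, 1+coins_for(0)=1+0=1) = 1
coins_for(6) = min(1+coins_for(5)=1+1=2, 1+coins_for(4)=1+2=3, 1+coins_for(1)=1+1=2) = 2
coins_for(7) = min(1+coins_for(6)=1+2=3, 1+coins_for(5)=1+1=2, 1+coins_for(2)=1+1=2, 1+coins_for(0)=1+0=1) = 1
coins_for(8) = min(1+coins_for(7)=1+1=2, 1+coins_for(6)=1+2=3, 1+coins_for(3)=1+2=3, 1+coins_for(1)=1+1=2) = 2
coins_for(9) = min(1+coins_for(8)=1+2=3, 1+coins_for(7)=1+1=2, 1+coins_for(4)=1+2=3, 1+coins_for(2)=1+1=2) = 2
coins_for(10) = min(1+coins_for(9)=1+2=3, 1+coins_for(8)=1+2=3, 1+coins_for(5)=1+1=2, 1+coins_for(3)=1+2=3) = 2
coins_for(11) = min(1+coins_for(10)=1+2=3, 1+coins_for(9)=1+2=3, 1+coins_for(6)=1+2=3, 1+coins_for(4)=1+2=3, 1+coins_for(0)=1+0=1) = 1
coins_for(12) = min(1+coins_for(11)=1+1=2, 1+coins_for(10)=1+2=3, 1+coins_for(7)=1+1=2, 1+coins_for(5)=1+1=2, 1+coins_for(1)=1+1=2) = 2
coins_for(13) = min(1+coins_for(12)=1+2=3, 1+coins_for(11)=1+1=2, 1+coins_for(8)=1+2=3, 1+coins_for(6)=1+2=3, 1+coins_for(2)=1+1=2) = 2
coins_for(14) = min(1+coins_for(13)=1+2=3, 1+coins_for(12)=1+2=3, 1+coins_for(9)=1+2=3, 1+coins_for(7)=1+1=2, 1+coins_for(3)=1+2=3) = 2

2
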